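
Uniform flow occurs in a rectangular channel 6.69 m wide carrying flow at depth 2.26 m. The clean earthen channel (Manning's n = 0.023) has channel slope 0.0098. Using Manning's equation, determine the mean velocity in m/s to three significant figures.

A = b·y = 6.69 × 2.26 = 15.12 m²
P = b + 2y = 6.69 + 2×2.26 = 11.21 m
R = A/P = 15.12/11.21 = 1.349 m
Q = (1/n)·A·R^(2/3)·S^(1/2) = (1/0.023) × 15.12 × 1.349^(2/3) × 0.0098^(1/2) = 79.44 m³/s
V = Q/A = 79.44/15.12 = 5.254 m/s

5.25 m/s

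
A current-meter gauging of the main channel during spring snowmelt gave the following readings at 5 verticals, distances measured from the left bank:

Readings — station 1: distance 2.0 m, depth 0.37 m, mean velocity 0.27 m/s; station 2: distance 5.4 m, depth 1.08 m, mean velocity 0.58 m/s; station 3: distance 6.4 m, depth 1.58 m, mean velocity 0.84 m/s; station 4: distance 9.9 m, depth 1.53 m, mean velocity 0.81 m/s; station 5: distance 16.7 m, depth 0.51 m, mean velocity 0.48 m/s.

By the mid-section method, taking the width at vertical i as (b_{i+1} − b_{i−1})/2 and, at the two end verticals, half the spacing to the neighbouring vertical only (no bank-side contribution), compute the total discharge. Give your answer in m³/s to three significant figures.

w_1 = (5.4 − 2.0)/2 = 1.7 m; q_1 = 0.27 × 0.37 × 1.7 = 0.1698 m³/s
w_2 = (6.4 − 2.0)/2 = 2.2 m; q_2 = 0.58 × 1.08 × 2.2 = 1.378 m³/s
w_3 = (9.9 − 5.4)/2 = 2.25 m; q_3 = 0.84 × 1.58 × 2.25 = 2.986 m³/s
w_4 = (16.7 − 6.4)/2 = 5.15 m; q_4 = 0.81 × 1.53 × 5.15 = 6.382 m³/s
w_5 = (16.7 − 9.9)/2 = 3.4 m; q_5 = 0.48 × 0.51 × 3.4 = 0.8323 m³/s
Q = Σ qᵢ = 11.75 m³/s

11.7 m³/s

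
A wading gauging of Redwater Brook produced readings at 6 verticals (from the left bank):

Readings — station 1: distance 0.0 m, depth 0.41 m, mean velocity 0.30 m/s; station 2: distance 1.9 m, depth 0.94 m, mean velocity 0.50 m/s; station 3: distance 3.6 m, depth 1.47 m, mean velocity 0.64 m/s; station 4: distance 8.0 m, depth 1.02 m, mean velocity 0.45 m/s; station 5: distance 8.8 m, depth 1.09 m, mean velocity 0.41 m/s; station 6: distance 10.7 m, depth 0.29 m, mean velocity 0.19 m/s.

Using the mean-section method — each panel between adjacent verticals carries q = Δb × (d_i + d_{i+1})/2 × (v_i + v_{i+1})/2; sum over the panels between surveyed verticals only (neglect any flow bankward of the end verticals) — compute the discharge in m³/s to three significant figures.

5.42 m³/s

Panel 1-2: Δb = 1.9 m, d̄ = (0.41+0.94)/2 = 0.675, v̄ = (0.30+0.50)/2 = 0.4 → q = 1.9×0.675×0.4 = 0.5130 m³/s
Panel 2-3: Δb = 1.7 m, d̄ = (0.94+1.47)/2 = 1.205, v̄ = (0.50+0.64)/2 = 0.57 → q = 1.7×1.205×0.57 = 1.168 m³/s
Panel 3-4: Δb = 4.4 m, d̄ = (1.47+1.02)/2 = 1.245, v̄ = (0.64+0.45)/2 = 0.545 → q = 4.4×1.245×0.545 = 2.986 m³/s
Panel 4-5: Δb = 0.8 m, d̄ = (1.02+1.09)/2 = 1.055, v̄ = (0.45+0.41)/2 = 0.43 → q = 0.8×1.055×0.43 = 0.3629 m³/s
Panel 5-6: Δb = 1.9 m, d̄ = (1.09+0.29)/2 = 0.69, v̄ = (0.41+0.19)/2 = 0.3 → q = 1.9×0.69×0.3 = 0.3933 m³/s
Q = Σ q = 5.422 m³/s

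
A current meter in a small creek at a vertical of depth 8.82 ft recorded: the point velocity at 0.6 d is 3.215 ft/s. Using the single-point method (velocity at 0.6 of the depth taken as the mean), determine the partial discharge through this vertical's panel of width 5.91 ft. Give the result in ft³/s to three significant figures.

v̄ = v₀.₆ = 3.215 ft/s
q = v̄ × d × w = 3.215 × 8.82 × 5.91 = 167.6 ft³/s

168 ft³/s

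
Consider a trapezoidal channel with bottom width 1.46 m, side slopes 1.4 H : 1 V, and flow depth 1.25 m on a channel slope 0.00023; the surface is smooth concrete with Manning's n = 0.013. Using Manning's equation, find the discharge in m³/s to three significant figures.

3.68 m³/s

A = (b + z·y)·y = (1.46 + 1.4×1.25)×1.25 = 4.013 m²
P = b + 2y√(1+z²) = 1.46 + 2×1.25×√(1+1.4²) = 5.761 m
R = A/P = 4.013/5.761 = 0.6965 m
Q = (1/n)·A·R^(2/3)·S^(1/2) = (1/0.013) × 4.013 × 0.6965^(2/3) × 0.00023^(1/2) = 3.678 m³/s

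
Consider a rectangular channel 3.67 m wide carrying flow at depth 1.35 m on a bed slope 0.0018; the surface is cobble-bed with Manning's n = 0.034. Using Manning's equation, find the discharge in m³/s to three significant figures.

5.23 m³/s

A = b·y = 3.67 × 1.35 = 4.955 m²
P = b + 2y = 3.67 + 2×1.35 = 6.370 m
R = A/P = 4.955/6.370 = 0.7778 m
Q = (1/n)·A·R^(2/3)·S^(1/2) = (1/0.034) × 4.955 × 0.7778^(2/3) × 0.0018^(1/2) = 5.229 m³/s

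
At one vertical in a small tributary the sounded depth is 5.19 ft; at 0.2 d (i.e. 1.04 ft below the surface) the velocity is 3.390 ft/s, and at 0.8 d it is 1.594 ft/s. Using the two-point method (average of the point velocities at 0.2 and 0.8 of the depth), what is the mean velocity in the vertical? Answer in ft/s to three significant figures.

v̄ = (3.390 + 1.594) / 2 = 2.492 ft/s

2.49 ft/s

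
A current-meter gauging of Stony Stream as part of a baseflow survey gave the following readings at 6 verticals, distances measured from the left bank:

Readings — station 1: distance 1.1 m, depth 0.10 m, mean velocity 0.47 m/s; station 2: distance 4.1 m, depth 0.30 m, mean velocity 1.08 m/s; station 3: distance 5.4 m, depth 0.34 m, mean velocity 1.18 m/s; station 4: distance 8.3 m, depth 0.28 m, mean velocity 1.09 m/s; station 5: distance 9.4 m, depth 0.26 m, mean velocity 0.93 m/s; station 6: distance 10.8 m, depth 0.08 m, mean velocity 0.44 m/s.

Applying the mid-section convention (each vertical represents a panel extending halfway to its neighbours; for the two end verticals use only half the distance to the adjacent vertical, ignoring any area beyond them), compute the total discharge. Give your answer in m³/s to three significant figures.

w_1 = (4.1 − 1.1)/2 = 1.5 m; q_1 = 0.47 × 0.10 × 1.5 = 0.07050 m³/s
w_2 = (5.4 − 1.1)/2 = 2.15 m; q_2 = 1.08 × 0.30 × 2.15 = 0.6966 m³/s
w_3 = (8.3 − 4.1)/2 = 2.1 m; q_3 = 1.18 × 0.34 × 2.1 = 0.8425 m³/s
w_4 = (9.4 − 5.4)/2 = 2 m; q_4 = 1.09 × 0.28 × 2 = 0.6104 m³/s
w_5 = (10.8 − 8.3)/2 = 1.25 m; q_5 = 0.93 × 0.26 × 1.25 = 0.3023 m³/s
w_6 = (10.8 − 9.4)/2 = 0.7 m; q_6 = 0.44 × 0.08 × 0.7 = 0.02464 m³/s
Q = Σ qᵢ = 2.547 m³/s

2.55 m³/s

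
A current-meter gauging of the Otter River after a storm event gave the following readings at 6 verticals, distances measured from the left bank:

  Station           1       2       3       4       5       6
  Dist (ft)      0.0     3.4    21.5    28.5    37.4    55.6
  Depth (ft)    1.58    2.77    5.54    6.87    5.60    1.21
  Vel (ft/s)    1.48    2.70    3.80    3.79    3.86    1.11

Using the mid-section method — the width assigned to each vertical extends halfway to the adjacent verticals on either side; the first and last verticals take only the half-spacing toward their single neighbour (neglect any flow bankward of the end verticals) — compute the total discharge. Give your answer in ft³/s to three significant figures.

861 ft³/s

w_1 = (3.4 − 0.0)/2 = 1.7 ft; q_1 = 1.48 × 1.58 × 1.7 = 3.975 ft³/s
w_2 = (21.5 − 0.0)/2 = 10.75 ft; q_2 = 2.70 × 2.77 × 10.75 = 80.40 ft³/s
w_3 = (28.5 − 3.4)/2 = 12.55 ft; q_3 = 3.80 × 5.54 × 12.55 = 264.2 ft³/s
w_4 = (37.4 − 21.5)/2 = 7.95 ft; q_4 = 3.79 × 6.87 × 7.95 = 207.0 ft³/s
w_5 = (55.6 − 28.5)/2 = 13.55 ft; q_5 = 3.86 × 5.60 × 13.55 = 292.9 ft³/s
w_6 = (55.6 − 37.4)/2 = 9.1 ft; q_6 = 1.11 × 1.21 × 9.1 = 12.22 ft³/s
Q = Σ qᵢ = 860.7 ft³/s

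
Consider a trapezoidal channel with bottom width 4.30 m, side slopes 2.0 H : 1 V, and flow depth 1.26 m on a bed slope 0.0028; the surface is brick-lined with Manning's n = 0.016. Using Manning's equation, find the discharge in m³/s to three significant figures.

A = (b + z·y)·y = (4.30 + 2.0×1.26)×1.26 = 8.593 m²
P = b + 2y√(1+z²) = 4.30 + 2×1.26×√(1+2.0²) = 9.935 m
R = A/P = 8.593/9.935 = 0.8650 m
Q = (1/n)·A·R^(2/3)·S^(1/2) = (1/0.016) × 8.593 × 0.8650^(2/3) × 0.0028^(1/2) = 25.80 m³/s

25.8 m³/s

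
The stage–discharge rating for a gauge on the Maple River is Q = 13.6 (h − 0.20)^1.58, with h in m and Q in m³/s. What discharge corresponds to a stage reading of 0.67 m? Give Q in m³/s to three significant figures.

4.13 m³/s

Q = 13.6 × (0.67 − 0.20)^1.58 = 13.6 × 0.47^1.58 = 4.125 m³/s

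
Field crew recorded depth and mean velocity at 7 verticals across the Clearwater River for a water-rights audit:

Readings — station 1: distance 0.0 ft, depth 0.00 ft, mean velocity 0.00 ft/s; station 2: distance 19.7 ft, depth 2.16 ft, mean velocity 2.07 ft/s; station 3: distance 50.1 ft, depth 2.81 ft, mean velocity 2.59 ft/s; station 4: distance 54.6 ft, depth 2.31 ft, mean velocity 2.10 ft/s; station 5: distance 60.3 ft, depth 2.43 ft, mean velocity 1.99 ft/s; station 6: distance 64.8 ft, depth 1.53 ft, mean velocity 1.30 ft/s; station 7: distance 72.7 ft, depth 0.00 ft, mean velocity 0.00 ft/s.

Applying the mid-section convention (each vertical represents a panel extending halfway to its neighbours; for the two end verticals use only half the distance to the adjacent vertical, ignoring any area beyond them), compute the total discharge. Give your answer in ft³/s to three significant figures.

301 ft³/s

w_2 = (50.1 − 0.0)/2 = 25.05 ft; q_2 = 2.07 × 2.16 × 25.05 = 112.0 ft³/s
w_3 = (54.6 − 19.7)/2 = 17.45 ft; q_3 = 2.59 × 2.81 × 17.45 = 127.0 ft³/s
w_4 = (60.3 − 50.1)/2 = 5.1 ft; q_4 = 2.10 × 2.31 × 5.1 = 24.74 ft³/s
w_5 = (64.8 − 54.6)/2 = 5.1 ft; q_5 = 1.99 × 2.43 × 5.1 = 24.66 ft³/s
w_6 = (72.7 − 60.3)/2 = 6.2 ft; q_6 = 1.30 × 1.53 × 6.2 = 12.33 ft³/s
Stations 1, 7 contribute zero (depth or velocity is 0).
Q = Σ qᵢ = 300.7 ft³/s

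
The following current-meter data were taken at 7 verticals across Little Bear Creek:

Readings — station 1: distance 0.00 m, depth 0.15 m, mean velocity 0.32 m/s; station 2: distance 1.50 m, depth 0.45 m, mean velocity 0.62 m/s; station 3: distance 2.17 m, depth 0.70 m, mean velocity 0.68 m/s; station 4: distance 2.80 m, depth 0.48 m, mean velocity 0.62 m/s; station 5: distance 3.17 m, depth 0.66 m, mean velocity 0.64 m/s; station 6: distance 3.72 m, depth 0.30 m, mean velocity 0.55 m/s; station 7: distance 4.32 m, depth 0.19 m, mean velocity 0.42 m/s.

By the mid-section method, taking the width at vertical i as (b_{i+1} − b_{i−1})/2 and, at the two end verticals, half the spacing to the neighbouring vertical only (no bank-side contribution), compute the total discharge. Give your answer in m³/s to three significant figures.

w_1 = (1.50 − 0.00)/2 = 0.75 m; q_1 = 0.32 × 0.15 × 0.75 = 0.03600 m³/s
w_2 = (2.17 − 0.00)/2 = 1.085 m; q_2 = 0.62 × 0.45 × 1.085 = 0.3027 m³/s
w_3 = (2.80 − 1.50)/2 = 0.65 m; q_3 = 0.68 × 0.70 × 0.65 = 0.3094 m³/s
w_4 = (3.17 − 2.17)/2 = 0.5 m; q_4 = 0.62 × 0.48 × 0.5 = 0.1488 m³/s
w_5 = (3.72 − 2.80)/2 = 0.46 m; q_5 = 0.64 × 0.66 × 0.46 = 0.1943 m³/s
w_6 = (4.32 − 3.17)/2 = 0.575 m; q_6 = 0.55 × 0.30 × 0.575 = 0.09488 m³/s
w_7 = (4.32 − 3.72)/2 = 0.3 m; q_7 = 0.42 × 0.19 × 0.3 = 0.02394 m³/s
Q = Σ qᵢ = 1.110 m³/s

1.11 m³/s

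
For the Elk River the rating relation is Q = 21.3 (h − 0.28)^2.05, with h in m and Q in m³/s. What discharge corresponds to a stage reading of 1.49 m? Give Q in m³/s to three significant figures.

Q = 21.3 × (1.49 − 0.28)^2.05 = 21.3 × 1.21^2.05 = 31.48 m³/s

31.5 m³/s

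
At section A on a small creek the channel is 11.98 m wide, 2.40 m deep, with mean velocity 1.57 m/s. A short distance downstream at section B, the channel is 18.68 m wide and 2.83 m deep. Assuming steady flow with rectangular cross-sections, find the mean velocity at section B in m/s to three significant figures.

Q = A₁V₁ = (11.98×2.40) × 1.57 = 45.14 m³/s
A₂ = 18.68 × 2.83 = 52.86 m²
V₂ = Q/A₂ = 45.14/52.86 = 0.8539 m/s

0.854 m/s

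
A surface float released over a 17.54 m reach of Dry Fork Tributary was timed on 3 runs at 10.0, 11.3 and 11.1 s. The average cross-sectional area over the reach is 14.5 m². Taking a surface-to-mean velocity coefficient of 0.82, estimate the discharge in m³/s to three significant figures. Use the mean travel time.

19.3 m³/s

t̄ = (10.0 + 11.3 + 11.1) / 3 = 10.8 s
v_surface = L / t̄ = 17.54 / 10.8 = 1.624 m/s
v_mean = 0.82 × 1.624 = 1.332 m/s
Q = A × v_mean = 14.5 × 1.332 = 19.31 m³/s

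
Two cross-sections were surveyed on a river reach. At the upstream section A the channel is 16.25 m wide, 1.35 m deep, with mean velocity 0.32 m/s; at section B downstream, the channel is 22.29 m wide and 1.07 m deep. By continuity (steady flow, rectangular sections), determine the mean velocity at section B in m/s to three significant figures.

Q = A₁V₁ = (16.25×1.35) × 0.32 = 7.020 m³/s
A₂ = 22.29 × 1.07 = 23.85 m²
V₂ = Q/A₂ = 7.020/23.85 = 0.2943 m/s

0.294 m/s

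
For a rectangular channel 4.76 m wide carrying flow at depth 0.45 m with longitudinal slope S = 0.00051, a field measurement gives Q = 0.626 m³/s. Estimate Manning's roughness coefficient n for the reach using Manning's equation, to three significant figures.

0.0404

A = b·y = 4.76 × 0.45 = 2.142 m²
P = b + 2y = 4.76 + 2×0.45 = 5.660 m
R = A/P = 2.142/5.660 = 0.3784 m
n = (1/Q)·A·R^(2/3)·S^(1/2) = (1/0.626) × 2.142 × 0.5232 × 0.02258 = 0.04043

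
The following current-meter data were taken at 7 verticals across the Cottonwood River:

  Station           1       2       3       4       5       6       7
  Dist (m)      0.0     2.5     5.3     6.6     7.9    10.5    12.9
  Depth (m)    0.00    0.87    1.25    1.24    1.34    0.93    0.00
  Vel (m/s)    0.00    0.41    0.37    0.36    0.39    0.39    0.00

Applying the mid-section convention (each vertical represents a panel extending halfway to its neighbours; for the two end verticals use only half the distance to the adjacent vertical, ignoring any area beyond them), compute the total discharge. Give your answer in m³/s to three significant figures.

w_2 = (5.3 − 0.0)/2 = 2.65 m; q_2 = 0.41 × 0.87 × 2.65 = 0.9453 m³/s
w_3 = (6.6 − 2.5)/2 = 2.05 m; q_3 = 0.37 × 1.25 × 2.05 = 0.9481 m³/s
w_4 = (7.9 − 5.3)/2 = 1.3 m; q_4 = 0.36 × 1.24 × 1.3 = 0.5803 m³/s
w_5 = (10.5 − 6.6)/2 = 1.95 m; q_5 = 0.39 × 1.34 × 1.95 = 1.019 m³/s
w_6 = (12.9 − 7.9)/2 = 2.5 m; q_6 = 0.39 × 0.93 × 2.5 = 0.9068 m³/s
Stations 1, 7 contribute zero (depth or velocity is 0).
Q = Σ qᵢ = 4.400 m³/s

4.40 m³/s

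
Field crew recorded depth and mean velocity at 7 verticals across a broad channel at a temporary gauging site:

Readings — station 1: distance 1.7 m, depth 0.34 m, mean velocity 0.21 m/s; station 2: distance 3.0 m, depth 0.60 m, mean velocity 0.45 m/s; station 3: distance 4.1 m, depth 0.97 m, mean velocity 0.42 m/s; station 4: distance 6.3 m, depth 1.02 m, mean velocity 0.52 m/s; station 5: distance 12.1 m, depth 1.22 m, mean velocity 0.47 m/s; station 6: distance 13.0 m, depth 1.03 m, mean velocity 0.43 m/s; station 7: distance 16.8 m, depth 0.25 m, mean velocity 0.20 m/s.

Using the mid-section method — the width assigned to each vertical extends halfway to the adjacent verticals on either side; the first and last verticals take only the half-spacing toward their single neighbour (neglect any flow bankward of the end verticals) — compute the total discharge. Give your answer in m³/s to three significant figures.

w_1 = (3.0 − 1.7)/2 = 0.65 m; q_1 = 0.21 × 0.34 × 0.65 = 0.04641 m³/s
w_2 = (4.1 − 1.7)/2 = 1.2 m; q_2 = 0.45 × 0.60 × 1.2 = 0.3240 m³/s
w_3 = (6.3 − 3.0)/2 = 1.65 m; q_3 = 0.42 × 0.97 × 1.65 = 0.6722 m³/s
w_4 = (12.1 − 4.1)/2 = 4 m; q_4 = 0.52 × 1.02 × 4 = 2.122 m³/s
w_5 = (13.0 − 6.3)/2 = 3.35 m; q_5 = 0.47 × 1.22 × 3.35 = 1.921 m³/s
w_6 = (16.8 − 12.1)/2 = 2.35 m; q_6 = 0.43 × 1.03 × 2.35 = 1.041 m³/s
w_7 = (16.8 − 13.0)/2 = 1.9 m; q_7 = 0.20 × 0.25 × 1.9 = 0.09500 m³/s
Q = Σ qᵢ = 6.221 m³/s

6.22 m³/s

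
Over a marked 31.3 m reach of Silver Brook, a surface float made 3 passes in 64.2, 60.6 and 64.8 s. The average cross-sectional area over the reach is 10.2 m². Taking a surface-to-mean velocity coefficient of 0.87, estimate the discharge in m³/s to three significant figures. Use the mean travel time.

t̄ = (64.2 + 60.6 + 64.8) / 3 = 63.2 s
v_surface = L / t̄ = 31.3 / 63.2 = 0.4953 m/s
v_mean = 0.87 × 0.4953 = 0.4309 m/s
Q = A × v_mean = 10.2 × 0.4309 = 4.395 m³/s

4.39 m³/s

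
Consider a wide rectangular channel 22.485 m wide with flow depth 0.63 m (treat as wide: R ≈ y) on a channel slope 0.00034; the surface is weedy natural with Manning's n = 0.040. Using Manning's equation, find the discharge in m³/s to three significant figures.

4.80 m³/s

A = b·y = 22.485 × 0.63 = 14.17 m²
Wide channel: R ≈ y = 0.63 m
Q = (1/n)·A·R^(2/3)·S^(1/2) = (1/0.040) × 14.17 × 0.6300^(2/3) × 0.00034^(1/2) = 4.799 m³/s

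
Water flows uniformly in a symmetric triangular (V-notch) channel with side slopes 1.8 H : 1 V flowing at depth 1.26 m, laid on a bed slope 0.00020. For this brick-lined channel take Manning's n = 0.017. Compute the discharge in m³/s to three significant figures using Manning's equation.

1.60 m³/s

A = z·y² = 1.8×1.26² = 2.858 m²
P = 2y√(1+z²) = 2×1.26×√(1+1.8²) = 5.189 m
R = A/P = 2.858/5.189 = 0.5507 m
Q = (1/n)·A·R^(2/3)·S^(1/2) = (1/0.017) × 2.858 × 0.5507^(2/3) × 0.00020^(1/2) = 1.597 m³/s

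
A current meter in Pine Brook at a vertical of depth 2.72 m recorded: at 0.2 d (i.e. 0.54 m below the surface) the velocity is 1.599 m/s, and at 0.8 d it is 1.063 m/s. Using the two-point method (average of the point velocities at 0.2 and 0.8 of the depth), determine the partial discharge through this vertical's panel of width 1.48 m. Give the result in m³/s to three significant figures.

v̄ = (1.599 + 1.063) / 2 = 1.331 m/s
q = v̄ × d × w = 1.331 × 2.72 × 1.48 = 5.358 m³/s

5.36 m³/s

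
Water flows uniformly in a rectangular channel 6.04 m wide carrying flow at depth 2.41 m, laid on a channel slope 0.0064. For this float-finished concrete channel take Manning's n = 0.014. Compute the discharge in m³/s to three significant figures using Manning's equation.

101 m³/s

A = b·y = 6.04 × 2.41 = 14.56 m²
P = b + 2y = 6.04 + 2×2.41 = 10.86 m
R = A/P = 14.56/10.86 = 1.340 m
Q = (1/n)·A·R^(2/3)·S^(1/2) = (1/0.014) × 14.56 × 1.340^(2/3) × 0.0064^(1/2) = 101.1 m³/s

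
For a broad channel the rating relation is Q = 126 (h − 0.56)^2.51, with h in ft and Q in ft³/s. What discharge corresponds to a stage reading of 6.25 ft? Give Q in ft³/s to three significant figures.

9900 ft³/s

Q = 126 × (6.25 − 0.56)^2.51 = 126 × 5.69^2.51 = 9902 ft³/s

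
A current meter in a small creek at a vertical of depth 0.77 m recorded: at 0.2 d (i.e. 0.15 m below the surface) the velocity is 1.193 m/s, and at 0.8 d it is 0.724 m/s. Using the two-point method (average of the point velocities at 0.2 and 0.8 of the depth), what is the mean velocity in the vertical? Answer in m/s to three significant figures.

v̄ = (1.193 + 0.724) / 2 = 0.9585 m/s

0.959 m/s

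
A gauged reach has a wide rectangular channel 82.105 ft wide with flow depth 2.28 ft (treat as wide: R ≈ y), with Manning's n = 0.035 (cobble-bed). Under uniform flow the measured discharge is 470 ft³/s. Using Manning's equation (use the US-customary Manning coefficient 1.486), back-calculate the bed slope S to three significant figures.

0.00117

A = b·y = 82.105 × 2.28 = 187.2 ft²
Wide channel: R ≈ y = 2.28 ft
S = (Q·n / (1.486·A·R^(2/3)))² = (470×0.035 / (1.486×187.2×1.732))² = 0.001165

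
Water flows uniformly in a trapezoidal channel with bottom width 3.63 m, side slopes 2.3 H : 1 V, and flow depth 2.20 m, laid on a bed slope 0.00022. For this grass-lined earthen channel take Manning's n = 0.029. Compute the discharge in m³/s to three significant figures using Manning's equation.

A = (b + z·y)·y = (3.63 + 2.3×2.20)×2.20 = 19.12 m²
P = b + 2y√(1+z²) = 3.63 + 2×2.20×√(1+2.3²) = 14.67 m
R = A/P = 19.12/14.67 = 1.304 m
Q = (1/n)·A·R^(2/3)·S^(1/2) = (1/0.029) × 19.12 × 1.304^(2/3) × 0.00022^(1/2) = 11.67 m³/s

11.7 m³/s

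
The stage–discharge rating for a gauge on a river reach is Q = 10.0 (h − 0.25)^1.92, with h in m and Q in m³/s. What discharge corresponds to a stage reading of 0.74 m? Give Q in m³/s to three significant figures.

2.54 m³/s

Q = 10.0 × (0.74 − 0.25)^1.92 = 10.0 × 0.49^1.92 = 2.542 m³/s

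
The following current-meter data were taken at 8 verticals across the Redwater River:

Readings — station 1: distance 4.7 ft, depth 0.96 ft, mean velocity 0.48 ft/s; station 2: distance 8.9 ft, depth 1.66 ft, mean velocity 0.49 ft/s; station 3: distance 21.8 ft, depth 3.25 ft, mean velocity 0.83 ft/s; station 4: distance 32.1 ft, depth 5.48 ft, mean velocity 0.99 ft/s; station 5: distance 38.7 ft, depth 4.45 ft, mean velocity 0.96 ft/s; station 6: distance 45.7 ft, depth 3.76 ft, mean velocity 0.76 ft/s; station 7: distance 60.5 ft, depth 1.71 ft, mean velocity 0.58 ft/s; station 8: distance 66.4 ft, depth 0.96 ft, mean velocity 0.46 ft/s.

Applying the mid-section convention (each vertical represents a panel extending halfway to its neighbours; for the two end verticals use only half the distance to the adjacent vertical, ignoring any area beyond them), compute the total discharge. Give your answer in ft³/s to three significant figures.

w_1 = (8.9 − 4.7)/2 = 2.1 ft; q_1 = 0.48 × 0.96 × 2.1 = 0.9677 ft³/s
w_2 = (21.8 − 4.7)/2 = 8.55 ft; q_2 = 0.49 × 1.66 × 8.55 = 6.955 ft³/s
w_3 = (32.1 − 8.9)/2 = 11.6 ft; q_3 = 0.83 × 3.25 × 11.6 = 31.29 ft³/s
w_4 = (38.7 − 21.8)/2 = 8.45 ft; q_4 = 0.99 × 5.48 × 8.45 = 45.84 ft³/s
w_5 = (45.7 − 32.1)/2 = 6.8 ft; q_5 = 0.96 × 4.45 × 6.8 = 29.05 ft³/s
w_6 = (60.5 − 38.7)/2 = 10.9 ft; q_6 = 0.76 × 3.76 × 10.9 = 31.15 ft³/s
w_7 = (66.4 − 45.7)/2 = 10.35 ft; q_7 = 0.58 × 1.71 × 10.35 = 10.27 ft³/s
w_8 = (66.4 − 60.5)/2 = 2.95 ft; q_8 = 0.46 × 0.96 × 2.95 = 1.303 ft³/s
Q = Σ qᵢ = 156.8 ft³/s

157 ft³/s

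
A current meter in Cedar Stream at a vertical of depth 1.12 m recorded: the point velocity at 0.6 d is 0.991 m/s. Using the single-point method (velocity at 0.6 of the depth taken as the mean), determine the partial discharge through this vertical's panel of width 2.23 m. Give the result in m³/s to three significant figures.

2.48 m³/s

v̄ = v₀.₆ = 0.991 m/s
q = v̄ × d × w = 0.9910 × 1.12 × 2.23 = 2.475 m³/s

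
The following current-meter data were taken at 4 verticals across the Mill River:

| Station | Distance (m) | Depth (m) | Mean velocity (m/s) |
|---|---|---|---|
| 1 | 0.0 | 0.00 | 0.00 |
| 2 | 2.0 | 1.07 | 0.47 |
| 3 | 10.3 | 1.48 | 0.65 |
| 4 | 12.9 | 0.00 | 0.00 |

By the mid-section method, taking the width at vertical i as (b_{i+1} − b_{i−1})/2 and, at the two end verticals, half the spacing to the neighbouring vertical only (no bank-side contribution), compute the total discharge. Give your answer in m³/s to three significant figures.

7.83 m³/s

w_2 = (10.3 − 0.0)/2 = 5.15 m; q_2 = 0.47 × 1.07 × 5.15 = 2.590 m³/s
w_3 = (12.9 − 2.0)/2 = 5.45 m; q_3 = 0.65 × 1.48 × 5.45 = 5.243 m³/s
Stations 1, 4 contribute zero (depth or velocity is 0).
Q = Σ qᵢ = 7.833 m³/s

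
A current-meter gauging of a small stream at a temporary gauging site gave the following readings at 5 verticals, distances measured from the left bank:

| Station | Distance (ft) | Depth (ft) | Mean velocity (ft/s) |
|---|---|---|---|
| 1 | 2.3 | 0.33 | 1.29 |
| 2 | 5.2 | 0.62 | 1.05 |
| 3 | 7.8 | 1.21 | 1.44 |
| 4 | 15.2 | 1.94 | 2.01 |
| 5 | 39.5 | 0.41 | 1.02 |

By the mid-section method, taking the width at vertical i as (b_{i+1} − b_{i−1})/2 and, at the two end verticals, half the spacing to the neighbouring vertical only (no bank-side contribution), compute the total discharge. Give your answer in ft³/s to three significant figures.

78.0 ft³/s

w_1 = (5.2 − 2.3)/2 = 1.45 ft; q_1 = 1.29 × 0.33 × 1.45 = 0.6173 ft³/s
w_2 = (7.8 − 2.3)/2 = 2.75 ft; q_2 = 1.05 × 0.62 × 2.75 = 1.790 ft³/s
w_3 = (15.2 − 5.2)/2 = 5 ft; q_3 = 1.44 × 1.21 × 5 = 8.712 ft³/s
w_4 = (39.5 − 7.8)/2 = 15.85 ft; q_4 = 2.01 × 1.94 × 15.85 = 61.81 ft³/s
w_5 = (39.5 − 15.2)/2 = 12.15 ft; q_5 = 1.02 × 0.41 × 12.15 = 5.081 ft³/s
Q = Σ qᵢ = 78.01 ft³/s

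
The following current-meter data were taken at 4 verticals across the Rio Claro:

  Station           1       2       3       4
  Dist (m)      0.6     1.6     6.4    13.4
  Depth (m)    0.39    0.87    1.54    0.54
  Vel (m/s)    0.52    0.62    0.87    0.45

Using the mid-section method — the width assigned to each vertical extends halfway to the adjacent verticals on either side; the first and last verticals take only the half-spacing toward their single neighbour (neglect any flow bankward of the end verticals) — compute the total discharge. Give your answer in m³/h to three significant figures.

w_1 = (1.6 − 0.6)/2 = 0.5 m; q_1 = 0.52 × 0.39 × 0.5 = 0.1014 m³/s
w_2 = (6.4 − 0.6)/2 = 2.9 m; q_2 = 0.62 × 0.87 × 2.9 = 1.564 m³/s
w_3 = (13.4 − 1.6)/2 = 5.9 m; q_3 = 0.87 × 1.54 × 5.9 = 7.905 m³/s
w_4 = (13.4 − 6.4)/2 = 3.5 m; q_4 = 0.45 × 0.54 × 3.5 = 0.8505 m³/s
Q = Σ qᵢ = 10.42 m³/s
= 10.42 × 3600 = 37520 m³/h

37500 m³/h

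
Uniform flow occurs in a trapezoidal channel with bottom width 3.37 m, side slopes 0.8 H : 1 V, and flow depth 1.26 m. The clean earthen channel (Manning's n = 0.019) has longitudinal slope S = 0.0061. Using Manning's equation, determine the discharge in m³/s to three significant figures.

A = (b + z·y)·y = (3.37 + 0.8×1.26)×1.26 = 5.516 m²
P = b + 2y√(1+z²) = 3.37 + 2×1.26×√(1+0.8²) = 6.597 m
R = A/P = 5.516/6.597 = 0.8362 m
Q = (1/n)·A·R^(2/3)·S^(1/2) = (1/0.019) × 5.516 × 0.8362^(2/3) × 0.0061^(1/2) = 20.13 m³/s

20.1 m³/s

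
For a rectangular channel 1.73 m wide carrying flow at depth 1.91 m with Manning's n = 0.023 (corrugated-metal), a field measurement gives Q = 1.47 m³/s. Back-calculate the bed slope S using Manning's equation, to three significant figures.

A = b·y = 1.73 × 1.91 = 3.304 m²
P = b + 2y = 1.73 + 2×1.91 = 5.550 m
R = A/P = 3.304/5.550 = 0.5954 m
S = (Q·n / (1·A·R^(2/3)))² = (1.47×0.023 / (1×3.304×0.7077))² = 0.0002090

0.000209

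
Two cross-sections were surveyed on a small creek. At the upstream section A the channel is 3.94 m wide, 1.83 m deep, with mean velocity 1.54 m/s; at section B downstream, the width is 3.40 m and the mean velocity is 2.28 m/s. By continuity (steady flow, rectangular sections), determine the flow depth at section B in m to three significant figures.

Q = A₁V₁ = (3.94×1.83) × 1.54 = 11.10 m³/s
d₂ = Q/(b₂ V₂) = 11.10/(3.40×2.28) = 1.432 m

1.43 m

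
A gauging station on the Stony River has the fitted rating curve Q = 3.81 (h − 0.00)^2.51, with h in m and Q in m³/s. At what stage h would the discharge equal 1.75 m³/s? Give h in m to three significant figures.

0.733 m

h − h₀ = (Q/C)^(1/b) = (1.75/3.81)^(1/2.51) = 0.7335 m
h = 0.00 + 0.7335 = 0.7335 m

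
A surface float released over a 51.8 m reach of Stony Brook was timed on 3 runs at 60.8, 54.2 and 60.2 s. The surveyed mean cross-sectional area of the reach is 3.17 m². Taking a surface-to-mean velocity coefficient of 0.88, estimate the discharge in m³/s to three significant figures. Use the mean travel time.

t̄ = (60.8 + 54.2 + 60.2) / 3 = 58.4 s
v_surface = L / t̄ = 51.8 / 58.4 = 0.8870 m/s
v_mean = 0.88 × 0.8870 = 0.7805 m/s
Q = A × v_mean = 3.17 × 0.7805 = 2.474 m³/s

2.47 m³/s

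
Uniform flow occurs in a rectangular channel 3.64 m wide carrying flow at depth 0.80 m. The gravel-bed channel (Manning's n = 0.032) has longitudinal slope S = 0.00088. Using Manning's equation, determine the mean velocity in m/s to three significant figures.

0.627 m/s

A = b·y = 3.64 × 0.80 = 2.912 m²
P = b + 2y = 3.64 + 2×0.80 = 5.240 m
R = A/P = 2.912/5.240 = 0.5557 m
Q = (1/n)·A·R^(2/3)·S^(1/2) = (1/0.032) × 2.912 × 0.5557^(2/3) × 0.00088^(1/2) = 1.825 m³/s
V = Q/A = 1.825/2.912 = 0.6266 m/s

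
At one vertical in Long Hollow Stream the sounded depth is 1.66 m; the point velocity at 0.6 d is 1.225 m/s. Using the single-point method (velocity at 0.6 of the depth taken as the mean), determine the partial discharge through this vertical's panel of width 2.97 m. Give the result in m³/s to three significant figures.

6.04 m³/s

v̄ = v₀.₆ = 1.225 m/s
q = v̄ × d × w = 1.225 × 1.66 × 2.97 = 6.039 m³/s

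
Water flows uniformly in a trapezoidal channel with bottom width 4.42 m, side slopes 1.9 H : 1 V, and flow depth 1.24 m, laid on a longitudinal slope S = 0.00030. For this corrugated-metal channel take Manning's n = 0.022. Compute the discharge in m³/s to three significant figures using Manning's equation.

5.99 m³/s

A = (b + z·y)·y = (4.42 + 1.9×1.24)×1.24 = 8.402 m²
P = b + 2y√(1+z²) = 4.42 + 2×1.24×√(1+1.9²) = 9.745 m
R = A/P = 8.402/9.745 = 0.8622 m
Q = (1/n)·A·R^(2/3)·S^(1/2) = (1/0.022) × 8.402 × 0.8622^(2/3) × 0.00030^(1/2) = 5.993 m³/s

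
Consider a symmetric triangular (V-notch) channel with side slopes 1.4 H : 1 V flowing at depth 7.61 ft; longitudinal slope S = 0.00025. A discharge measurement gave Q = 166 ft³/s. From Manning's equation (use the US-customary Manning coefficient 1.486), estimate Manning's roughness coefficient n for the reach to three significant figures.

A = z·y² = 1.4×7.61² = 81.08 ft²
P = 2y√(1+z²) = 2×7.61×√(1+1.4²) = 26.19 ft
R = A/P = 81.08/26.19 = 3.096 ft
n = (1.486/Q)·A·R^(2/3)·S^(1/2) = (1.486/166) × 81.08 × 2.124 × 0.01581 = 0.02438

0.0244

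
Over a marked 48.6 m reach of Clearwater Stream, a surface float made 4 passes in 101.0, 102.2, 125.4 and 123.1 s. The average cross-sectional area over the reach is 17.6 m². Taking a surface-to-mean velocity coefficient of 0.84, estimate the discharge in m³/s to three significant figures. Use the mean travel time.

t̄ = (101.0 + 102.2 + 125.4 + 123.1) / 4 = 112.925 s
v_surface = L / t̄ = 48.6 / 112.925 = 0.4304 m/s
v_mean = 0.84 × 0.4304 = 0.3615 m/s
Q = A × v_mean = 17.6 × 0.3615 = 6.363 m³/s

6.36 m³/s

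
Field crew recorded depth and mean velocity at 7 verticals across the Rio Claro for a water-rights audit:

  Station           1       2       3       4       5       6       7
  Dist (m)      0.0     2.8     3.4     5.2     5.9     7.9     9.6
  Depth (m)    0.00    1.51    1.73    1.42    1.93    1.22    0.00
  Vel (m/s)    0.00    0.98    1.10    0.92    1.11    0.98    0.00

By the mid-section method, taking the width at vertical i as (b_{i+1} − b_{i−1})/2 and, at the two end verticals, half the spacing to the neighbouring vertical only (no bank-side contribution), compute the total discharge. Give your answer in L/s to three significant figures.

11500 L/s

w_2 = (3.4 − 0.0)/2 = 1.7 m; q_2 = 0.98 × 1.51 × 1.7 = 2.516 m³/s
w_3 = (5.2 − 2.8)/2 = 1.2 m; q_3 = 1.10 × 1.73 × 1.2 = 2.284 m³/s
w_4 = (5.9 − 3.4)/2 = 1.25 m; q_4 = 0.92 × 1.42 × 1.25 = 1.633 m³/s
w_5 = (7.9 − 5.2)/2 = 1.35 m; q_5 = 1.11 × 1.93 × 1.35 = 2.892 m³/s
w_6 = (9.6 − 5.9)/2 = 1.85 m; q_6 = 0.98 × 1.22 × 1.85 = 2.212 m³/s
Stations 1, 7 contribute zero (depth or velocity is 0).
Q = Σ qᵢ = 11.54 m³/s
= 11.54 × 1000 = 11540 L/s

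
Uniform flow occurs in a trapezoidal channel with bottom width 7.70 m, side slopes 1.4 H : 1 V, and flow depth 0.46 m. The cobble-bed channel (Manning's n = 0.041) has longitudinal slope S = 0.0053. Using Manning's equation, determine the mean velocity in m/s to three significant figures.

0.985 m/s

A = (b + z·y)·y = (7.70 + 1.4×0.46)×0.46 = 3.838 m²
P = b + 2y√(1+z²) = 7.70 + 2×0.46×√(1+1.4²) = 9.283 m
R = A/P = 3.838/9.283 = 0.4135 m
Q = (1/n)·A·R^(2/3)·S^(1/2) = (1/0.041) × 3.838 × 0.4135^(2/3) × 0.0053^(1/2) = 3.783 m³/s
V = Q/A = 3.783/3.838 = 0.9855 m/s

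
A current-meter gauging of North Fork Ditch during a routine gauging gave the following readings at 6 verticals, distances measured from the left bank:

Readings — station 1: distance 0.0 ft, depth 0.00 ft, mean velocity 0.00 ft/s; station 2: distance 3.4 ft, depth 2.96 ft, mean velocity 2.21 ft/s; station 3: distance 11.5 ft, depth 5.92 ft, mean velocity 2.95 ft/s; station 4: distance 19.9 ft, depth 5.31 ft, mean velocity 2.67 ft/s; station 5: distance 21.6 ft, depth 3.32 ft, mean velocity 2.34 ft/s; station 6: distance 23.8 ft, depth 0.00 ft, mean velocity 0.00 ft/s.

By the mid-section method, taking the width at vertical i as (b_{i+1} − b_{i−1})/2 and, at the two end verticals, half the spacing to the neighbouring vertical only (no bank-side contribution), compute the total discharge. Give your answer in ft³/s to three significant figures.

w_2 = (11.5 − 0.0)/2 = 5.75 ft; q_2 = 2.21 × 2.96 × 5.75 = 37.61 ft³/s
w_3 = (19.9 − 3.4)/2 = 8.25 ft; q_3 = 2.95 × 5.92 × 8.25 = 144.1 ft³/s
w_4 = (21.6 − 11.5)/2 = 5.05 ft; q_4 = 2.67 × 5.31 × 5.05 = 71.60 ft³/s
w_5 = (23.8 − 19.9)/2 = 1.95 ft; q_5 = 2.34 × 3.32 × 1.95 = 15.15 ft³/s
Stations 1, 6 contribute zero (depth or velocity is 0).
Q = Σ qᵢ = 268.4 ft³/s

268 ft³/s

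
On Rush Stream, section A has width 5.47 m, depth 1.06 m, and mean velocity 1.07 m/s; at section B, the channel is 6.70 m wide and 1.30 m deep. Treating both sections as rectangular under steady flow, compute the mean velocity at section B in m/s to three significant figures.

Q = A₁V₁ = (5.47×1.06) × 1.07 = 6.204 m³/s
A₂ = 6.70 × 1.30 = 8.710 m²
V₂ = Q/A₂ = 6.204/8.710 = 0.7123 m/s

0.712 m/s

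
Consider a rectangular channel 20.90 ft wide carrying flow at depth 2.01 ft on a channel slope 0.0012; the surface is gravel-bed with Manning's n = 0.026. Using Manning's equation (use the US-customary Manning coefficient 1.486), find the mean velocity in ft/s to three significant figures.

A = b·y = 20.90 × 2.01 = 42.01 ft²
P = b + 2y = 20.90 + 2×2.01 = 24.92 ft
R = A/P = 42.01/24.92 = 1.686 ft
Q = (1.486/n)·A·R^(2/3)·S^(1/2) = (1.486/0.026) × 42.01 × 1.686^(2/3) × 0.0012^(1/2) = 117.8 ft³/s
V = Q/A = 117.8/42.01 = 2.804 ft/s

2.80 ft/s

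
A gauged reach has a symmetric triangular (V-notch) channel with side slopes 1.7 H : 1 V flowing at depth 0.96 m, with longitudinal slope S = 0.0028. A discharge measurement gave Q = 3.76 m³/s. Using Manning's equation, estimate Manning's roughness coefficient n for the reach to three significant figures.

0.0122

A = z·y² = 1.7×0.96² = 1.567 m²
P = 2y√(1+z²) = 2×0.96×√(1+1.7²) = 3.787 m
R = A/P = 1.567/3.787 = 0.4137 m
n = (1/Q)·A·R^(2/3)·S^(1/2) = (1/3.76) × 1.567 × 0.5552 × 0.05292 = 0.01224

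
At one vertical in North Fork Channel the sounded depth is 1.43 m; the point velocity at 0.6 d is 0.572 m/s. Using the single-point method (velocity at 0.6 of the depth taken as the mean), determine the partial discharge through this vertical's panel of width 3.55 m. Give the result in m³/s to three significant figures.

2.90 m³/s

v̄ = v₀.₆ = 0.572 m/s
q = v̄ × d × w = 0.5720 × 1.43 × 3.55 = 2.904 m³/s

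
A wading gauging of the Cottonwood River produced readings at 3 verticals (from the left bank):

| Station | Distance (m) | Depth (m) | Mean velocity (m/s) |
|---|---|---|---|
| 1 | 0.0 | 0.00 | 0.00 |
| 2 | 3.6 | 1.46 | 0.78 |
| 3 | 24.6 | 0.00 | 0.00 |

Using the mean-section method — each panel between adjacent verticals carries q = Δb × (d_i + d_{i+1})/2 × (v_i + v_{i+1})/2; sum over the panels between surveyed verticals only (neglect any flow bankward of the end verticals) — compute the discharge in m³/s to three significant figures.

7.00 m³/s

Panel 1-2: Δb = 3.6 m, d̄ = (0.00+1.46)/2 = 0.73, v̄ = (0.00+0.78)/2 = 0.39 → q = 3.6×0.73×0.39 = 1.025 m³/s
Panel 2-3: Δb = 21 m, d̄ = (1.46+0.00)/2 = 0.73, v̄ = (0.78+0.00)/2 = 0.39 → q = 21×0.73×0.39 = 5.979 m³/s
Q = Σ q = 7.004 m³/s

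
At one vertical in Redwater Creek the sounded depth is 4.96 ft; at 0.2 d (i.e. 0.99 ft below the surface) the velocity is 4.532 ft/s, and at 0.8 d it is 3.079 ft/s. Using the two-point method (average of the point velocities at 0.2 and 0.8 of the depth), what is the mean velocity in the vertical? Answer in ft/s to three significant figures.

v̄ = (4.532 + 3.079) / 2 = 3.806 ft/s

3.81 ft/s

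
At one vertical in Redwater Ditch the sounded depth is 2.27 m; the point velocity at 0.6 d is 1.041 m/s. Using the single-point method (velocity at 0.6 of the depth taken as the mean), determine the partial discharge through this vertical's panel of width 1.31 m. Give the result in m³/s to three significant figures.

v̄ = v₀.₆ = 1.041 m/s
q = v̄ × d × w = 1.041 × 2.27 × 1.31 = 3.096 m³/s

3.10 m³/s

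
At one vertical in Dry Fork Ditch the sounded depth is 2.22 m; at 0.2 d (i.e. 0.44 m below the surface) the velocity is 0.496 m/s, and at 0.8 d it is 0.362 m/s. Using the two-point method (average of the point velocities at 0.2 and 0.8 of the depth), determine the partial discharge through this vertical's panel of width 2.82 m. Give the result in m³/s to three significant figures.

v̄ = (0.496 + 0.362) / 2 = 0.4290 m/s
q = v̄ × d × w = 0.4290 × 2.22 × 2.82 = 2.686 m³/s

2.69 m³/s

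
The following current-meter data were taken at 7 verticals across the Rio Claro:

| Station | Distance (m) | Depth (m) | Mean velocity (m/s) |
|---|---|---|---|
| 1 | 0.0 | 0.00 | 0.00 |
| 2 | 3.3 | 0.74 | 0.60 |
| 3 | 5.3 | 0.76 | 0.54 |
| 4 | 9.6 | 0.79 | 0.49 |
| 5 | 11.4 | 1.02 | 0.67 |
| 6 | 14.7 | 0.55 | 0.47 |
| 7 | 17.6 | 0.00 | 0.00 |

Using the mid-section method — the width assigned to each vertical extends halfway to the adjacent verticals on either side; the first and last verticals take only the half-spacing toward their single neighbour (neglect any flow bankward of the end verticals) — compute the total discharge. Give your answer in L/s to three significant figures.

6190 L/s

w_2 = (5.3 − 0.0)/2 = 2.65 m; q_2 = 0.60 × 0.74 × 2.65 = 1.177 m³/s
w_3 = (9.6 − 3.3)/2 = 3.15 m; q_3 = 0.54 × 0.76 × 3.15 = 1.293 m³/s
w_4 = (11.4 − 5.3)/2 = 3.05 m; q_4 = 0.49 × 0.79 × 3.05 = 1.181 m³/s
w_5 = (14.7 − 9.6)/2 = 2.55 m; q_5 = 0.67 × 1.02 × 2.55 = 1.743 m³/s
w_6 = (17.6 − 11.4)/2 = 3.1 m; q_6 = 0.47 × 0.55 × 3.1 = 0.8014 m³/s
Stations 1, 7 contribute zero (depth or velocity is 0).
Q = Σ qᵢ = 6.194 m³/s
= 6.194 × 1000 = 6194 L/s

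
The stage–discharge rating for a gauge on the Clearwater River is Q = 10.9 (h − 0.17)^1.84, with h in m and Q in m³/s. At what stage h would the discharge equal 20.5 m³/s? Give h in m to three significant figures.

1.58 m

h − h₀ = (Q/C)^(1/b) = (20.5/10.9)^(1/1.84) = 1.410 m
h = 0.17 + 1.410 = 1.580 m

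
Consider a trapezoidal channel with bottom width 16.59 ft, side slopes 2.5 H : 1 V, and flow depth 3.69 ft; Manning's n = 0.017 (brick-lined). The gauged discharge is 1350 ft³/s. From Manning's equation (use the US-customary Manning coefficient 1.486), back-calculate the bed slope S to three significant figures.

0.00731

A = (b + z·y)·y = (16.59 + 2.5×3.69)×3.69 = 95.26 ft²
P = b + 2y√(1+z²) = 16.59 + 2×3.69×√(1+2.5²) = 36.46 ft
R = A/P = 95.26/36.46 = 2.613 ft
S = (Q·n / (1.486·A·R^(2/3)))² = (1350×0.017 / (1.486×95.26×1.897))² = 0.007305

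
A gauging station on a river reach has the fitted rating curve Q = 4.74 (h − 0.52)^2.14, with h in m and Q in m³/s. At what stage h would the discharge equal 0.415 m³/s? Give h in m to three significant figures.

h − h₀ = (Q/C)^(1/b) = (0.415/4.74)^(1/2.14) = 0.3204 m
h = 0.52 + 0.3204 = 0.8404 m

0.840 m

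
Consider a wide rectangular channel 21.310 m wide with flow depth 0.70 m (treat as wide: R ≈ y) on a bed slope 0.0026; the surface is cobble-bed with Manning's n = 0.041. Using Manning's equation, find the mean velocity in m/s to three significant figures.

A = b·y = 21.310 × 0.70 = 14.92 m²
Wide channel: R ≈ y = 0.70 m
Q = (1/n)·A·R^(2/3)·S^(1/2) = (1/0.041) × 14.92 × 0.7000^(2/3) × 0.0026^(1/2) = 14.63 m³/s
V = Q/A = 14.63/14.92 = 0.9805 m/s

0.980 m/s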